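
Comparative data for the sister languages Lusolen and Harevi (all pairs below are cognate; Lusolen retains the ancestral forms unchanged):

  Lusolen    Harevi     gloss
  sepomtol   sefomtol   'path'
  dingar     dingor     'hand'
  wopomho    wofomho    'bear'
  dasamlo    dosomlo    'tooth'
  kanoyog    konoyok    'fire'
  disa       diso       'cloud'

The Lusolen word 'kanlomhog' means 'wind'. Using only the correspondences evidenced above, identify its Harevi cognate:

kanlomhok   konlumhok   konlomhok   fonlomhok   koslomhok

kanoyog ~ konoyok — Lusolen a corresponds to Harevi o after a consonant, before a nasal.
kanoyog ~ konoyok — Lusolen g corresponds to Harevi k word-finally.
Applying these to Lusolen 'kanlomhog':
  kanlomhog → konlomhog   (a→o after a consonant, before a nasal)
  konlomhog → konlomhok   (g→k word-finally)
So the Harevi cognate is 'konlomhok'.

konlomhok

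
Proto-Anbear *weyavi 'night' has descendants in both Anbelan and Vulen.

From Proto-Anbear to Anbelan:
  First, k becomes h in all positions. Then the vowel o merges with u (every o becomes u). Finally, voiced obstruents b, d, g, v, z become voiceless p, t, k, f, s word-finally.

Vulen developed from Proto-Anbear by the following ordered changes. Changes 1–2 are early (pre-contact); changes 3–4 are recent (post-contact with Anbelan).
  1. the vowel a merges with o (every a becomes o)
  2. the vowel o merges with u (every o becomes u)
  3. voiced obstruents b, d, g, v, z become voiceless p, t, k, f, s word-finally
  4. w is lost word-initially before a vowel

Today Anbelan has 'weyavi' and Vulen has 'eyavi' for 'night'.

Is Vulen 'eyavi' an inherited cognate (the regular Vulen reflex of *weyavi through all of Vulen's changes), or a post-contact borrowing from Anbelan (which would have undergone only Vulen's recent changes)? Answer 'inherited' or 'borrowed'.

borrowed

If inherited, *weyavi would pass through all of Vulen's changes:
Vulen: *weyavi > weyovi > weyuvi > eyuvi  (by vowel merger, vowel merger, glide loss)
If borrowed from Anbelan 'weyavi' after the early changes, it would undergo only the recent ones:
  rule 3 (final devoicing): no change (weyavi)
  rule 4 (glide loss): weyavi → eyavi
  ⇒ as a loan: eyavi
Vulen 'eyavi' matches the loan outcome 'eyavi', not the inherited 'eyuvi' — it skipped the early Vulen changes, so it was borrowed from Anbelan.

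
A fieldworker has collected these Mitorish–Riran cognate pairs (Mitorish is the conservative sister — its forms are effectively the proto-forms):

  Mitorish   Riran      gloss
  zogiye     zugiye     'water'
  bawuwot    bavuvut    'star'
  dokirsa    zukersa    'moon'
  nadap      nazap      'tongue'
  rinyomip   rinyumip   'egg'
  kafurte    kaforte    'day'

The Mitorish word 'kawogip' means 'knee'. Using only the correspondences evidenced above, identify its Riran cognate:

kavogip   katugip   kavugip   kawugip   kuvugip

kavugip

bawuwot ~ bavuvut — Mitorish w corresponds to Riran v between vowels (before a back vowel).
zogiye ~ zugiye, bawuwot ~ bavuvut — Mitorish o corresponds to Riran u after a consonant, before a consonant other than r, m, n, p, b, f, v.
Applying these to Mitorish 'kawogip':
  kawogip → kavogip   (w→v between vowels (before a back vowel))
  kavogip → kavugip   (o→u after a consonant, before a consonant other than r, m, n, p, b, f, v)
So the Riran cognate is 'kavugip'.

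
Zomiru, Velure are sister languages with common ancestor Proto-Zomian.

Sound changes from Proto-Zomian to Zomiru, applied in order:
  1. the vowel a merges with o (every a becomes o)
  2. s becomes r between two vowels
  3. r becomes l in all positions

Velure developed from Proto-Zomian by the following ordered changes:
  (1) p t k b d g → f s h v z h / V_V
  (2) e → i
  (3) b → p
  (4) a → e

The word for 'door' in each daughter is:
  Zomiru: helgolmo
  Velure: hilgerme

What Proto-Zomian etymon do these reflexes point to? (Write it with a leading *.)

Position 8: Zomiru has o, Velure has e. In Velure, e can only continue *a, so the proto-segment is *a.
Position 6: Zomiru has l, Velure has r. Velure preserves r here (none of its changes turn any other segment into r), so the proto-segment is *r.
Position 2: Zomiru has e, Velure has i. Zomiru preserves e here (none of its changes turn any other segment into e), so the proto-segment is *e.
Continuing position by position gives *helgarma; check it forward:
Zomiru: start from *helgarma.
  rule 1 (vowel merger): helgarma → helgormo
  rule 2: no change — helgormo
  rule 3 (unconditioned shift): helgormo → helgolmo
  ⇒ Zomiru helgolmo
Velure: *helgarma
  helgarma (rule 1 does not apply)
  helgarma → hilgarma   [vowel merger]
  hilgarma (rule 3 does not apply)
  hilgarma → hilgerme   [vowel merger]
  giving Velure hilgerme.
Only *helgarma yields all of Zomiru helgolmo, Velure hilgerme.

*helgarma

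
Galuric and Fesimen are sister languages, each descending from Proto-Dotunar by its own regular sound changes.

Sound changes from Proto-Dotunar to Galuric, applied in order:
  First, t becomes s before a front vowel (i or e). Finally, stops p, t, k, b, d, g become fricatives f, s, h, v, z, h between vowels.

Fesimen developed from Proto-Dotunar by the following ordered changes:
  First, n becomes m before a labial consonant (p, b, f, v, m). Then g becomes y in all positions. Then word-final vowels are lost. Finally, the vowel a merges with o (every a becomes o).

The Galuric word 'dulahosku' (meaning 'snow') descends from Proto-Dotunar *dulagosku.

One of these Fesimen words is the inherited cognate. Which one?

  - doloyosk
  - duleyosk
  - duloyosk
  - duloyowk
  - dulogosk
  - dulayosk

duloyosk

Fesimen: *dulagosku > dulayosku > dulayosk > duloyosk  (by unconditioned shift, apocope, vowel merger)
Only 'duloyosk' matches the regular Fesimen development of *dulagosku.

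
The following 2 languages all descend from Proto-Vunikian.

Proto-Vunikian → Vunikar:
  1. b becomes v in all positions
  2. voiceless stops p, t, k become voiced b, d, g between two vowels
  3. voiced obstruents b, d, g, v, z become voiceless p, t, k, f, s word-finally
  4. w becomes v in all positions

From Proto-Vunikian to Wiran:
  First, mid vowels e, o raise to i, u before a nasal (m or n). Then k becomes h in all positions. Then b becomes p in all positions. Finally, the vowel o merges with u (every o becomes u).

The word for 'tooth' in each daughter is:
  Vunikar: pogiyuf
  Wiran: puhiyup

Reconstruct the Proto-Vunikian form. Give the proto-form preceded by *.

Position 3: Vunikar has g, Wiran has h. Taking the neighbouring segments as reconstructed: Vunikar g could go back to *k or *g; Wiran h could go back to *k or *h — the one source consistent with every daughter is *k.
Position 7: Vunikar has f, Wiran has p. Taking the neighbouring segments as reconstructed: Vunikar f could go back to *b or *f or *v; Wiran p could go back to *p or *b — the one source consistent with every daughter is *b.
Position 2: Vunikar has o, Wiran has u. Vunikar preserves o here (none of its changes turn any other segment into o), so the proto-segment is *o.
The remaining positions agree across the daughters. Check the candidate against every language:
Vunikar: *pokiyub
  pokiyub → pokiyuv   [unconditioned shift]
  pokiyuv → pogiyuv   [intervocalic voicing]
  pogiyuv → pogiyuf   [final devoicing]
  pogiyuf (rule 4 does not apply)
  giving Vunikar pogiyuf.
Wiran: start from *pokiyub.
  rule 1: no change — pokiyub
  rule 2 (unconditioned shift): pokiyub → pohiyub
  rule 3 (unconditioned shift): pohiyub → pohiyup
  rule 4 (vowel merger): pohiyup → puhiyup
  ⇒ Wiran puhiyup
No other proto-form is consistent with every reflex, so the reconstruction is *pokiyub.

*pokiyub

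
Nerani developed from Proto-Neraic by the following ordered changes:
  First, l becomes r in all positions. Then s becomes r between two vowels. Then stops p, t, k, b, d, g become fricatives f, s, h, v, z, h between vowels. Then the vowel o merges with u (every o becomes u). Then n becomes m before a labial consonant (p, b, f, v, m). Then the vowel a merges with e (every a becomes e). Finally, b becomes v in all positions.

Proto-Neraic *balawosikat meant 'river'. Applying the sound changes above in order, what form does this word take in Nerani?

verewurihet

Nerani: *balawosikat > barawosikat > baraworikat > baraworihat > barawurihat > berewurihet > verewurihet  (by unconditioned shift, rhotacism, intervocalic lenition, vowel merger, vowel merger, unconditioned shift)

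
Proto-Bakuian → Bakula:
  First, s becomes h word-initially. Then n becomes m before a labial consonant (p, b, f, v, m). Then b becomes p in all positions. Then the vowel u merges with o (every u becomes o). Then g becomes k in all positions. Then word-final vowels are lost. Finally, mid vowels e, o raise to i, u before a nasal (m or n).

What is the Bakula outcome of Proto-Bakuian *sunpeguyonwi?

Bakula: start from *sunpeguyonwi.
  rule 1 (debuccalisation): sunpeguyonwi → hunpeguyonwi
  rule 2 (nasal place assimilation): hunpeguyonwi → humpeguyonwi
  rule 3: no change — humpeguyonwi
  rule 4 (vowel merger): humpeguyonwi → hompegoyonwi
  rule 5 (unconditioned shift): hompegoyonwi → hompekoyonwi
  rule 6 (apocope): hompekoyonwi → hompekoyonw
  rule 7 (pre-nasal raising): hompekoyonw → humpekoyunw
  ⇒ Bakula humpekoyunw

humpekoyunw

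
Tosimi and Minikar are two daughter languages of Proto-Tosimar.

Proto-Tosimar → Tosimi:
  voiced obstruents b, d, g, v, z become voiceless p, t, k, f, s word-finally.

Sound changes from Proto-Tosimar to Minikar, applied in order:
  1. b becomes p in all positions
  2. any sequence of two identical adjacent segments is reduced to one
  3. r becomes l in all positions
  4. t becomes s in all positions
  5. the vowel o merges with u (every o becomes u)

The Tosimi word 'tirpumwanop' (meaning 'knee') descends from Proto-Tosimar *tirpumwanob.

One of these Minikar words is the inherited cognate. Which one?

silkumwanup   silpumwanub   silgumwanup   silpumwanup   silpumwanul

silpumwanup

Minikar: *tirpumwanob
  tirpumwanob → tirpumwanop   [unconditioned shift]
  tirpumwanop (rule 2 does not apply)
  tirpumwanop → tilpumwanop   [unconditioned shift]
  tilpumwanop → silpumwanop   [unconditioned shift]
  silpumwanop → silpumwanup   [vowel merger]
  giving Minikar silpumwanup.
Only 'silpumwanup' matches the regular Minikar development of *tirpumwanob.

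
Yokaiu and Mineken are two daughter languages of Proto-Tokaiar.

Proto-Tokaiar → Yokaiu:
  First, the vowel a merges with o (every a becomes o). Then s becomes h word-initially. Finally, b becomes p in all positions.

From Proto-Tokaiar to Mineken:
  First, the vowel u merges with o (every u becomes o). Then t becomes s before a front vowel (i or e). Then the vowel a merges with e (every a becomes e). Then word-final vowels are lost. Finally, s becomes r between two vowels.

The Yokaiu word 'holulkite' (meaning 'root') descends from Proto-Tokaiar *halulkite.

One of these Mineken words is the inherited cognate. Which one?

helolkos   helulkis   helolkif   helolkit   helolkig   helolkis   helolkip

helolkis

Mineken: *halulkite
  halulkite → halolkite   [vowel merger]
  halolkite → halolkise   [palatalisation]
  halolkise → helolkise   [vowel merger]
  helolkise → helolkis   [apocope]
  helolkis (rule 5 does not apply)
  giving Mineken helolkis.
Only 'helolkis' matches the regular Mineken development of *halulkite.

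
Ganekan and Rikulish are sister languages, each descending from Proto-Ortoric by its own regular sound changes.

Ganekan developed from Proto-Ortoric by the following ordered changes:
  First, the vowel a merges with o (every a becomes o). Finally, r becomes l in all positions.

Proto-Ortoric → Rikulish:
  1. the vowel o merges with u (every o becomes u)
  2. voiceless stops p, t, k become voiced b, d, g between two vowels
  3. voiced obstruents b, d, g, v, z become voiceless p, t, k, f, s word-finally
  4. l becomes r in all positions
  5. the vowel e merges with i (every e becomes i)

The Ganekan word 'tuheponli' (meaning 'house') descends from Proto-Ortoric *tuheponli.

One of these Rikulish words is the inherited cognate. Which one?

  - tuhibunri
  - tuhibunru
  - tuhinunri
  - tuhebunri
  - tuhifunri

Rikulish: start from *tuheponli.
  rule 1 (vowel merger): tuheponli → tuhepunli
  rule 2 (intervocalic voicing): tuhepunli → tuhebunli
  rule 3: no change — tuhebunli
  rule 4 (unconditioned shift): tuhebunli → tuhebunri
  rule 5 (vowel merger): tuhebunri → tuhibunri
  ⇒ Rikulish tuhibunri
The other candidates each miss or misapply at least one Rikulish change.

tuhibunri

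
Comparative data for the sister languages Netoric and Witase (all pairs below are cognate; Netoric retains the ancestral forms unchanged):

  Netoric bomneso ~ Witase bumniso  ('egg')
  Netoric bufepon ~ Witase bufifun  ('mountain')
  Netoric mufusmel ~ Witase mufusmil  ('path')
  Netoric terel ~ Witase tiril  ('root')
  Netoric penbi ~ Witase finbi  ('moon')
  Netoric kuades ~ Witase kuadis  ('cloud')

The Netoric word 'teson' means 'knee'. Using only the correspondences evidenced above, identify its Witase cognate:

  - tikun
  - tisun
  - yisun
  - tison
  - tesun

tisun

bomneso ~ bumniso, mufusmel ~ mufusmil — Netoric e corresponds to Witase i after a consonant, before a consonant other than r, m, n, p, b, f, v.
bufepon ~ bufifun — Netoric o corresponds to Witase u after a consonant, before a nasal.
Applying these to Netoric 'teson':
  teson → tison   (e→i after a consonant, before a consonant other than r, m, n, p, b, f, v)
  tison → tisun   (o→u after a consonant, before a nasal)
So the Witase cognate is 'tisun'.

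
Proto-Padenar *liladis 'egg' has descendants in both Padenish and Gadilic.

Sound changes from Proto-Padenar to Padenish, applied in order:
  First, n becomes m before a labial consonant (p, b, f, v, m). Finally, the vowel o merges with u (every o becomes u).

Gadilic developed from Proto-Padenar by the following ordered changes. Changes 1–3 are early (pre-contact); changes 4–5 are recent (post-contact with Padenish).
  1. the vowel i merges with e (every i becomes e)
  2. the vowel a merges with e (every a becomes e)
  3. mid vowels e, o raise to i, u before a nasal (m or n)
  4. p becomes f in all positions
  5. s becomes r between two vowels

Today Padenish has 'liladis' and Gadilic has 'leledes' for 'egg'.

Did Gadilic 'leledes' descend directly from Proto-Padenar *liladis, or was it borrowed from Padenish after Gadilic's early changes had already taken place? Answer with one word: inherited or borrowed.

If inherited, *liladis would pass through all of Gadilic's changes:
Gadilic: *liladis
  liladis → lelades   [vowel merger]
  lelades → leledes   [vowel merger]
  leledes (rule 3 does not apply)
  leledes (rule 4 does not apply)
  leledes (rule 5 does not apply)
  giving Gadilic leledes.
If borrowed from Padenish 'liladis' after the early changes, it would undergo only the recent ones:
  rule 4 (unconditioned shift): no change (liladis)
  rule 5 (rhotacism): no change (liladis)
  ⇒ as a loan: liladis
Gadilic 'leledes' matches the inherited outcome exactly, so it is an inherited cognate, not a loan.

inherited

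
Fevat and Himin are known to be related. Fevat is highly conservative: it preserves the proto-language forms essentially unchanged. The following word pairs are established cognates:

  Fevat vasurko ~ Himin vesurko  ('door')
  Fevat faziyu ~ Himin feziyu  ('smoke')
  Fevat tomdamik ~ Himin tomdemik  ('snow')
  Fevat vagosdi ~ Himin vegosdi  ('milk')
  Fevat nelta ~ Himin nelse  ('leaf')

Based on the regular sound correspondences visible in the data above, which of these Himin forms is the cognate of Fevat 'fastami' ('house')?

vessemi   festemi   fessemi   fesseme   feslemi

fessemi

vasurko ~ vesurko, faziyu ~ feziyu — Fevat a corresponds to Himin e after a consonant, before a consonant other than r, m, n, p, b, f, v.
nelta ~ nelse — Fevat t corresponds to Himin s after a consonant, before a back vowel.
tomdamik ~ tomdemik — Fevat a corresponds to Himin e after a consonant, before a nasal.
Applying these to Fevat 'fastami':
  fastami → festami   (a→e after a consonant, before a consonant other than r, m, n, p, b, f, v)
  festami → fessami   (t→s after a consonant, before a back vowel)
  fessami → fessemi   (a→e after a consonant, before a nasal)
So the Himin cognate is 'fessemi'.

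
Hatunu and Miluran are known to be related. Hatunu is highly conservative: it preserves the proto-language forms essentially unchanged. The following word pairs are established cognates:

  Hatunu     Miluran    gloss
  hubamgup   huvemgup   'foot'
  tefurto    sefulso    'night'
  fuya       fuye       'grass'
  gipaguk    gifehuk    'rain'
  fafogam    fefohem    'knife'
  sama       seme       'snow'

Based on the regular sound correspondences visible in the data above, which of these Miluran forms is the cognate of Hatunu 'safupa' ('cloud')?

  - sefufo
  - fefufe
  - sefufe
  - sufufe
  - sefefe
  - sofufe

fafogam ~ fefohem — Hatunu a corresponds to Miluran e after a consonant, before a labial obstruent.
gipaguk ~ gifehuk — Hatunu p corresponds to Miluran f between vowels (before a back vowel).
fuya ~ fuye, sama ~ seme — Hatunu a corresponds to Miluran e word-finally.
Applying these to Hatunu 'safupa':
  safupa → sefupa   (a→e after a consonant, before a labial obstruent)
  sefupa → sefufa   (p→f between vowels (before a back vowel))
  sefufa → sefufe   (a→e word-finally)
So the Miluran cognate is 'sefufe'.

sefufe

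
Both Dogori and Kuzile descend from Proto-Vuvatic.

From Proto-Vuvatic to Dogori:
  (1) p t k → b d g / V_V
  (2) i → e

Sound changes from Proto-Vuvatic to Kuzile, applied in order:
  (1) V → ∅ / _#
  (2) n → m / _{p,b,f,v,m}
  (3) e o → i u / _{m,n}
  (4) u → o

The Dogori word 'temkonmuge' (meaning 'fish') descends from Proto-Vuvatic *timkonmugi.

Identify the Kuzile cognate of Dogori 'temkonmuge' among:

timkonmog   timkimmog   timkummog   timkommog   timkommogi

Kuzile: *timkonmugi
  timkonmugi → timkonmug   [apocope]
  timkonmug → timkommug   [nasal place assimilation]
  timkommug → timkummug   [pre-nasal raising]
  timkummug → timkommog   [vowel merger]
  giving Kuzile timkommog.
The other candidates each miss or misapply at least one Kuzile change.

timkommog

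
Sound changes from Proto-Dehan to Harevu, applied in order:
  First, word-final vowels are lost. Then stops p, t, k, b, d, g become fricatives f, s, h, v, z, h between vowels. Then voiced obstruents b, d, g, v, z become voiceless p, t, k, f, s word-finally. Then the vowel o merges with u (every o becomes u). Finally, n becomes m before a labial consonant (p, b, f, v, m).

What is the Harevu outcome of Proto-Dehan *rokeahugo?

ruheahuk

Harevu: *rokeahugo > rokeahug > roheahug > roheahuk > ruheahuk  (by apocope, intervocalic lenition, final devoicing, vowel merger)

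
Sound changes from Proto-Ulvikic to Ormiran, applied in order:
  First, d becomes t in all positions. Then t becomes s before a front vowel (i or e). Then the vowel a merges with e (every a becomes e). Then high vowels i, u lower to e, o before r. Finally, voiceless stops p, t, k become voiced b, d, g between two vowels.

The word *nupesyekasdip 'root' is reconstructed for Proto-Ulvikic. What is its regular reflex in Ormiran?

Ormiran: *nupesyekasdip > nupesyekastip > nupesyekassip > nupesyekessip > nubesyegessip  (by unconditioned shift, palatalisation, vowel merger, intervocalic voicing)

nubesyegessip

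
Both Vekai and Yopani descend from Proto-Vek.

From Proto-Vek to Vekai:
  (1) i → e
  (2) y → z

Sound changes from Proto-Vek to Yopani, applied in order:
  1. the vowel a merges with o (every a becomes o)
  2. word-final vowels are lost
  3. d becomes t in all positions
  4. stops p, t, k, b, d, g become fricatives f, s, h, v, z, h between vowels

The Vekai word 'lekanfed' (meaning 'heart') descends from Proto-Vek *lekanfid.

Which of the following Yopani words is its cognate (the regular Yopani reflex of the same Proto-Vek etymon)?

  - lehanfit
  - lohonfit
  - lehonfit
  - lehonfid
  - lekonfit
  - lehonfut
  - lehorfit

lehonfit

Yopani: *lekanfid
  lekanfid → lekonfid   [vowel merger]
  lekonfid (rule 2 does not apply)
  lekonfid → lekonfit   [unconditioned shift]
  lekonfit → lehonfit   [intervocalic lenition]
  giving Yopani lehonfit.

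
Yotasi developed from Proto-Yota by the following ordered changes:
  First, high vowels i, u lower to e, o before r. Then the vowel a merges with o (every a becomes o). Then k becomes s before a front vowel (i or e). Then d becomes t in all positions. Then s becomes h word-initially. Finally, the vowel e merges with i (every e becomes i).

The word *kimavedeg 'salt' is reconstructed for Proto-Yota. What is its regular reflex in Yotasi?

himovitig

Yotasi: start from *kimavedeg.
  rule 1: no change — kimavedeg
  rule 2 (vowel merger): kimavedeg → kimovedeg
  rule 3 (palatalisation): kimovedeg → simovedeg
  rule 4 (unconditioned shift): simovedeg → simoveteg
  rule 5 (debuccalisation): simoveteg → himoveteg
  rule 6 (vowel merger): himoveteg → himovitig
  ⇒ Yotasi himovitig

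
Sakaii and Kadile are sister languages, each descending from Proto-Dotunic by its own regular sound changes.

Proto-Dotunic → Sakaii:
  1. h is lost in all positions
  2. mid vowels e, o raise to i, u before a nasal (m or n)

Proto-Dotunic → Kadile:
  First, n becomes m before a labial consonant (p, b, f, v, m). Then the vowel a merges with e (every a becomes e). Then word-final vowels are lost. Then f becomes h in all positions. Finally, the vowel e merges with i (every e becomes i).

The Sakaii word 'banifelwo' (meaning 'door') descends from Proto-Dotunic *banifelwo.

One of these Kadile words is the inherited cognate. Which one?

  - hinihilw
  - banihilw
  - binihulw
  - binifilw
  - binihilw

binihilw

Kadile: start from *banifelwo.
  rule 1: no change — banifelwo
  rule 2 (vowel merger): banifelwo → benifelwo
  rule 3 (apocope): benifelwo → benifelw
  rule 4 (unconditioned shift): benifelw → benihelw
  rule 5 (vowel merger): benihelw → binihilw
  ⇒ Kadile binihilw
Among the options, 'binihilw' alone shows every Kadile change applied in order.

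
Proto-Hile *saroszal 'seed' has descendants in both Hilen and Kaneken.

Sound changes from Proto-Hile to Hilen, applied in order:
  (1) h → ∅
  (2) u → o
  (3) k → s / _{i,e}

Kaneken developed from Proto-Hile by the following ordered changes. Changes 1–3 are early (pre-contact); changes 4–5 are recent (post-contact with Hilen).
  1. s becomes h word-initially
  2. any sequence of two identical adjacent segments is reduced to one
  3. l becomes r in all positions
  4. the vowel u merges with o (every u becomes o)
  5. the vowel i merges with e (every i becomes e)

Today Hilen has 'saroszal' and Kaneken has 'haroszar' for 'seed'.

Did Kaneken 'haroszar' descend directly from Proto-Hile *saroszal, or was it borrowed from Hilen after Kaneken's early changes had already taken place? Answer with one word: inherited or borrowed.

inherited

If inherited, *saroszal would pass through all of Kaneken's changes:
Kaneken: start from *saroszal.
  rule 1 (debuccalisation): saroszal → haroszal
  rule 2: no change — haroszal
  rule 3 (unconditioned shift): haroszal → haroszar
  rule 4: no change — haroszar
  rule 5: no change — haroszar
  ⇒ Kaneken haroszar
If borrowed from Hilen 'saroszal' after the early changes, it would undergo only the recent ones:
  rule 4 (vowel merger): no change (saroszal)
  rule 5 (vowel merger): no change (saroszal)
  ⇒ as a loan: saroszal
Kaneken 'haroszar' matches the inherited outcome exactly, so it is an inherited cognate, not a loan.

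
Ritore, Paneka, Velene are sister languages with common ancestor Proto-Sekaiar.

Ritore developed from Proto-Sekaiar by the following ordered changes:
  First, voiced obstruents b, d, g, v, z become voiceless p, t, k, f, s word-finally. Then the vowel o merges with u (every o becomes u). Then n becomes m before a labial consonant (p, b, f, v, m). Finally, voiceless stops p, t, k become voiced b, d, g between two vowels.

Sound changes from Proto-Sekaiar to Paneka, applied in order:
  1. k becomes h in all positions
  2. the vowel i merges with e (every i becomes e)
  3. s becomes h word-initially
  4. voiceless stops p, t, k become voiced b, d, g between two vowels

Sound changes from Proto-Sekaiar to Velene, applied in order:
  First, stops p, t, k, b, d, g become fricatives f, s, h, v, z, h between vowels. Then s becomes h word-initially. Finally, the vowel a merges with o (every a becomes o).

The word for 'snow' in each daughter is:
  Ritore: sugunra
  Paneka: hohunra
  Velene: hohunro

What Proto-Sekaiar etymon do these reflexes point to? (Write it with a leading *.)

*sokunra

Position 3: Ritore has g, Paneka has h, Velene has h. Taking the neighbouring segments as reconstructed: Ritore g could go back to *k or *g; Paneka h could go back to *k or *h; Velene h could go back to *k or *g or *h — the one source consistent with every daughter is *k.
Position 7: Ritore has a, Paneka has a, Velene has o. Ritore preserves a here (none of its changes turn any other segment into a), so the proto-segment is *a.
Position 1: Ritore has s, Paneka has h, Velene has h. Taking the neighbouring segments as reconstructed: Ritore s can only go back to *s; Paneka h could go back to *k or *s or *h; Velene h could go back to *s or *h — the one source consistent with every daughter is *s.
Verify the candidate proto-form against each daughter:
Ritore: *sokunra > sukunra > sugunra  (by vowel merger, intervocalic voicing)
Paneka: start from *sokunra.
  rule 1 (unconditioned shift): sokunra → sohunra
  rule 2: no change — sohunra
  rule 3 (debuccalisation): sohunra → hohunra
  rule 4: no change — hohunra
  ⇒ Paneka hohunra
Velene: *sokunra > sohunra > hohunra > hohunro  (by intervocalic lenition, debuccalisation, vowel merger)
No other proto-form is consistent with every reflex, so the reconstruction is *sokunra.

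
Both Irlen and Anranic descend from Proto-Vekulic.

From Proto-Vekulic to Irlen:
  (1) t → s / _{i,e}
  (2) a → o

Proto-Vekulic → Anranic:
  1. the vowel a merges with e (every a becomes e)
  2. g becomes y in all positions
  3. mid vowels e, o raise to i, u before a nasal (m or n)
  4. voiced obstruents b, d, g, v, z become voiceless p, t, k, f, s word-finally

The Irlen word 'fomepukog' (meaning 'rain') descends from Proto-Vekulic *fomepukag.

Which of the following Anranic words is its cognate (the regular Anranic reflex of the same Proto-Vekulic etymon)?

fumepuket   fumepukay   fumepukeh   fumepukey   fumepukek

Anranic: *fomepukag > fomepukeg > fomepukey > fumepukey  (by vowel merger, unconditioned shift, pre-nasal raising)
Among the options, 'fumepukey' alone shows every Anranic change applied in order.

fumepukey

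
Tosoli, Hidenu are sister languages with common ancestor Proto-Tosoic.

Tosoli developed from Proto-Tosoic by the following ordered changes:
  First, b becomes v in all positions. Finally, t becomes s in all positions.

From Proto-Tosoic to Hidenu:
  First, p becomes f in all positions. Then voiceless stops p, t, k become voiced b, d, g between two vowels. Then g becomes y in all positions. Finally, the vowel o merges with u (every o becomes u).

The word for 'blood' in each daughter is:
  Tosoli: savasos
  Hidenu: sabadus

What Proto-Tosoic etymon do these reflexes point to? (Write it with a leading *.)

Position 3: Tosoli has v, Hidenu has b. Hidenu preserves b here (none of its changes turn any other segment into b), so the proto-segment is *b.
Position 5: Tosoli has s, Hidenu has d. Taking the neighbouring segments as reconstructed: Tosoli s could go back to *t or *s; Hidenu d could go back to *t or *d — the one source consistent with every daughter is *t.
Continuing position by position gives *sabatos; check it forward:
Tosoli: *sabatos
  sabatos → savatos   [unconditioned shift]
  savatos → savasos   [unconditioned shift]
  giving Tosoli savasos.
Hidenu: start from *sabatos.
  rule 1: no change — sabatos
  rule 2 (intervocalic voicing): sabatos → sabados
  rule 3: no change — sabados
  rule 4 (vowel merger): sabados → sabadus
  ⇒ Hidenu sabadus
Only *sabatos yields all of Tosoli savasos, Hidenu sabadus.

*sabatos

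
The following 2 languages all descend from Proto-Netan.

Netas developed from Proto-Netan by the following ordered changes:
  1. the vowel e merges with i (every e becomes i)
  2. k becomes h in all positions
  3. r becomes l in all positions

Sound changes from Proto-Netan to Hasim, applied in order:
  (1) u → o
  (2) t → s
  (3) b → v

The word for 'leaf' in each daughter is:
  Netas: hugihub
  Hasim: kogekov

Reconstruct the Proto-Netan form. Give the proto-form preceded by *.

Position 6: Netas has u, Hasim has o. Netas preserves u here (none of its changes turn any other segment into u), so the proto-segment is *u.
Position 5: Netas has h, Hasim has k. Hasim preserves k here (none of its changes turn any other segment into k), so the proto-segment is *k.
Position 7: Netas has b, Hasim has v. Netas preserves b here (none of its changes turn any other segment into b), so the proto-segment is *b.
Continuing position by position gives *kugekub; check it forward:
Netas: start from *kugekub.
  rule 1 (vowel merger): kugekub → kugikub
  rule 2 (unconditioned shift): kugikub → hugihub
  rule 3: no change — hugihub
  ⇒ Netas hugihub
Hasim: *kugekub > kogekob > kogekov  (by vowel merger, unconditioned shift)
No other proto-form is consistent with every reflex, so the reconstruction is *kugekub.

*kugekub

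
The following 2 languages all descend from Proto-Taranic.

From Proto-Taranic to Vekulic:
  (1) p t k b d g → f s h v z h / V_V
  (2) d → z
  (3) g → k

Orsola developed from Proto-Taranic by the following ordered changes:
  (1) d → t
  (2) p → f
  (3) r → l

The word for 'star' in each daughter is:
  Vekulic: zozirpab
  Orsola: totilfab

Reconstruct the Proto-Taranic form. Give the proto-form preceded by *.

Position 5: Vekulic has r, Orsola has l. Vekulic preserves r here (none of its changes turn any other segment into r), so the proto-segment is *r.
Position 1: Vekulic has z, Orsola has t. Taking the neighbouring segments as reconstructed: Vekulic z could go back to *d or *z; Orsola t could go back to *t or *d — the one source consistent with every daughter is *d.
Verify the candidate proto-form against each daughter:
Vekulic: *dodirpab
  dodirpab → dozirpab   [intervocalic lenition]
  dozirpab → zozirpab   [unconditioned shift]
  zozirpab (rule 3 does not apply)
  giving Vekulic zozirpab.
Orsola: start from *dodirpab.
  rule 1 (unconditioned shift): dodirpab → totirpab
  rule 2 (unconditioned shift): totirpab → totirfab
  rule 3 (unconditioned shift): totirfab → totilfab
  ⇒ Orsola totilfab
Only *dodirpab yields all of Vekulic zozirpab, Orsola totilfab.

*dodirpab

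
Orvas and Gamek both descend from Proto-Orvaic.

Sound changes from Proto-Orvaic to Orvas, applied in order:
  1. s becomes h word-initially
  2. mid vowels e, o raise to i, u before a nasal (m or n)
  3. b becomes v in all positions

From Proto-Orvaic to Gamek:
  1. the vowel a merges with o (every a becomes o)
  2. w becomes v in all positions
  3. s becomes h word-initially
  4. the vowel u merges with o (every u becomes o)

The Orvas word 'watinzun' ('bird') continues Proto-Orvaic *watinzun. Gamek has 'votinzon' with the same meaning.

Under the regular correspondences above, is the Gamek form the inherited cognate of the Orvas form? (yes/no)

Derive the expected Gamek reflex of *watinzun:
Gamek: start from *watinzun.
  rule 1 (vowel merger): watinzun → wotinzun
  rule 2 (unconditioned shift): wotinzun → votinzun
  rule 3: no change — votinzun
  rule 4 (vowel merger): votinzun → votinzon
  ⇒ Gamek votinzon
Gamek 'votinzon' matches the regular reflex exactly, so the pair is cognate.

yes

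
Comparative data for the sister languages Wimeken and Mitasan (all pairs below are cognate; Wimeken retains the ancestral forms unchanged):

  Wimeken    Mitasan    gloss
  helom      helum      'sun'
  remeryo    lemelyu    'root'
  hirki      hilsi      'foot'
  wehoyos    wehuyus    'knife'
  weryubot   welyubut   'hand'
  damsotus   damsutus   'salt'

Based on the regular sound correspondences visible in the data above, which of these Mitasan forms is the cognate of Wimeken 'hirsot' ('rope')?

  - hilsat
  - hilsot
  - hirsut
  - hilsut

hilsut

remeryo ~ lemelyu, hirki ~ hilsi — Wimeken r corresponds to Mitasan l after a vowel, before a consonant other than r, m, n, p, b, f, v.
wehoyos ~ wehuyus, weryubot ~ welyubut — Wimeken o corresponds to Mitasan u after a consonant, before a consonant other than r, m, n, p, b, f, v.
Applying these to Wimeken 'hirsot':
  hirsot → hilsot   (r→l after a vowel, before a consonant other than r, m, n, p, b, f, v)
  hilsot → hilsut   (o→u after a consonant, before a consonant other than r, m, n, p, b, f, v)
So the Mitasan cognate is 'hilsut'.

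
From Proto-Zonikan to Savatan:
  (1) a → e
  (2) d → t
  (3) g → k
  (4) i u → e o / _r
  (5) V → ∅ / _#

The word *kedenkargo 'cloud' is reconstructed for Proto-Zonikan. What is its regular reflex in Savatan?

Savatan: start from *kedenkargo.
  rule 1 (vowel merger): kedenkargo → kedenkergo
  rule 2 (unconditioned shift): kedenkergo → ketenkergo
  rule 3 (unconditioned shift): ketenkergo → ketenkerko
  rule 4: no change — ketenkerko
  rule 5 (apocope): ketenkerko → ketenkerk
  ⇒ Savatan ketenkerk

ketenkerk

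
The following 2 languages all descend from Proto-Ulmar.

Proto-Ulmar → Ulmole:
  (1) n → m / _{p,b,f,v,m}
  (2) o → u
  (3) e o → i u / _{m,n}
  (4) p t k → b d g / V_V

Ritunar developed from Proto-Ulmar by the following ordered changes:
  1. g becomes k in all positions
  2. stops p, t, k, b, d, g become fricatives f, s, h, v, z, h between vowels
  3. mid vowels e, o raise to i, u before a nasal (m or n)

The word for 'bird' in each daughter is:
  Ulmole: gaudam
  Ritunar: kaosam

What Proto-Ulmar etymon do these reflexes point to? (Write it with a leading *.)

*gaotam

Position 3: Ulmole has u, Ritunar has o. Ritunar preserves o here (none of its changes turn any other segment into o), so the proto-segment is *o.
Position 4: Ulmole has d, Ritunar has s. Taking the neighbouring segments as reconstructed: Ulmole d could go back to *t or *d; Ritunar s could go back to *t or *s — the one source consistent with every daughter is *t.
Position 1: Ulmole has g, Ritunar has k. Taking the neighbouring segments as reconstructed: Ulmole g can only go back to *g; Ritunar k could go back to *k or *g — the one source consistent with every daughter is *g.
Continuing position by position gives *gaotam; check it forward:
Ulmole: start from *gaotam.
  rule 1: no change — gaotam
  rule 2 (vowel merger): gaotam → gautam
  rule 3: no change — gautam
  rule 4 (intervocalic voicing): gautam → gaudam
  ⇒ Ulmole gaudam
Ritunar: *gaotam
  gaotam → kaotam   [unconditioned shift]
  kaotam → kaosam   [intervocalic lenition]
  kaosam (rule 3 does not apply)
  giving Ritunar kaosam.
Only *gaotam yields all of Ulmole gaudam, Ritunar kaosam.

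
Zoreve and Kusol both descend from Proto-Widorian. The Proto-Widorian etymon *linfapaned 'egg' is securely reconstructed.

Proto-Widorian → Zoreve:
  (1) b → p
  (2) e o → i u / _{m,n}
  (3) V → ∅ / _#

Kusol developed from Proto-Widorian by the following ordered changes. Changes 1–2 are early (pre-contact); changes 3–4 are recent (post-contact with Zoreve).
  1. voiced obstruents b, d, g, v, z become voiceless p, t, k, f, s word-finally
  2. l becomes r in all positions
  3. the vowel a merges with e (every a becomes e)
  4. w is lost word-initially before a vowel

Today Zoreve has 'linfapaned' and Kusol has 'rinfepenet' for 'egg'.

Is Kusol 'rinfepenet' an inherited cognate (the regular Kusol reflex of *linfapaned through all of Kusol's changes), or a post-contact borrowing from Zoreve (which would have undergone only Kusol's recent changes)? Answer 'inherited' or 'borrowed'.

If inherited, *linfapaned would pass through all of Kusol's changes:
Kusol: *linfapaned
  linfapaned → linfapanet   [final devoicing]
  linfapanet → rinfapanet   [unconditioned shift]
  rinfapanet → rinfepenet   [vowel merger]
  rinfepenet (rule 4 does not apply)
  giving Kusol rinfepenet.
If borrowed from Zoreve 'linfapaned' after the early changes, it would undergo only the recent ones:
  rule 3 (vowel merger): linfapaned → linfepened
  rule 4 (glide loss): no change (linfepened)
  ⇒ as a loan: linfepened
Kusol 'rinfepenet' matches the inherited outcome exactly, so it is an inherited cognate, not a loan.

inherited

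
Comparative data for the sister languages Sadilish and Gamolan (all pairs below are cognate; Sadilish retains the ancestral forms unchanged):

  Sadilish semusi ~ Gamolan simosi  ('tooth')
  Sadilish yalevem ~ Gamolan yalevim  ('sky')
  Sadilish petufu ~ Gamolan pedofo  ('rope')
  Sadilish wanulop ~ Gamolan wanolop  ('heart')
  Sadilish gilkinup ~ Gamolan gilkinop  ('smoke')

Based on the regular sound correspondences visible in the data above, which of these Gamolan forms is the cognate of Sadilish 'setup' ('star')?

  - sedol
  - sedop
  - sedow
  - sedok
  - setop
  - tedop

petufu ~ pedofo — Sadilish t corresponds to Gamolan d between vowels (before a back vowel).
gilkinup ~ gilkinop — Sadilish u corresponds to Gamolan o after a consonant, before a labial obstruent.
Applying these to Sadilish 'setup':
  setup → sedup   (t→d between vowels (before a back vowel))
  sedup → sedop   (u→o after a consonant, before a labial obstruent)
So the Gamolan cognate is 'sedop'.

sedop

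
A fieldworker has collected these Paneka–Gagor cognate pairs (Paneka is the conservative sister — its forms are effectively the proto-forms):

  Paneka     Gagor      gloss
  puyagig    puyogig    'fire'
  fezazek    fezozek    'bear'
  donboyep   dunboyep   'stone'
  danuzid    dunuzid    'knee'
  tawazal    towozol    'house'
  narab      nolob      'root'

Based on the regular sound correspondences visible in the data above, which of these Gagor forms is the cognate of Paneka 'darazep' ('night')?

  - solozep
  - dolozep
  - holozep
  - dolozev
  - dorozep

narab ~ nolob — Paneka a corresponds to Gagor o after a consonant, before r.
narab ~ nolob — Paneka r corresponds to Gagor l between vowels (before a back vowel).
puyagig ~ puyogig, fezazek ~ fezozek — Paneka a corresponds to Gagor o after a consonant, before a consonant other than r, m, n, p, b, f, v.
Applying these to Paneka 'darazep':
  darazep → dorazep   (a→o after a consonant, before r)
  dorazep → dolazep   (r→l between vowels (before a back vowel))
  dolazep → dolozep   (a→o after a consonant, before a consonant other than r, m, n, p, b, f, v)
So the Gagor cognate is 'dolozep'.

dolozep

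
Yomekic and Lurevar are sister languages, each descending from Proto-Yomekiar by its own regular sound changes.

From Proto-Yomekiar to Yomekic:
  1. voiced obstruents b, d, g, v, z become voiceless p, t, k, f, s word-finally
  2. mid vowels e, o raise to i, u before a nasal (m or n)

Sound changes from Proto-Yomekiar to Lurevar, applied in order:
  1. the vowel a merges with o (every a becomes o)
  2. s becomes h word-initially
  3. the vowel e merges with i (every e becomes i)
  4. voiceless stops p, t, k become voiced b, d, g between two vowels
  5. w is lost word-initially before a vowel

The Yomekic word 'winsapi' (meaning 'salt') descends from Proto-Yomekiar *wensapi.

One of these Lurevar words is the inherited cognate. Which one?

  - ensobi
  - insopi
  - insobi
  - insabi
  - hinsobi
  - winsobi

Lurevar: start from *wensapi.
  rule 1 (vowel merger): wensapi → wensopi
  rule 2: no change — wensopi
  rule 3 (vowel merger): wensopi → winsopi
  rule 4 (intervocalic voicing): winsopi → winsobi
  rule 5 (glide loss): winsobi → insobi
  ⇒ Lurevar insobi
The other candidates each miss or misapply at least one Lurevar change.

insobi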